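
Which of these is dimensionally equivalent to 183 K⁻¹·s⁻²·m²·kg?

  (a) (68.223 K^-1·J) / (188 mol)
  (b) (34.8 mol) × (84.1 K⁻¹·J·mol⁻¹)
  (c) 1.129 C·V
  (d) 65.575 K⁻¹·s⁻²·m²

(b)

Reference: kg·m²·s⁻²·K⁻¹.
Each option:
  (a) [kg·m²·s⁻²·K⁻¹] / [mol] = kg·m²·s⁻²·K⁻¹·mol⁻¹
  (b) [mol] · [kg·m²·s⁻²·K⁻¹·mol⁻¹] = kg·m²·s⁻²·K⁻¹  ← same
  (c) C·V = s·A·J·C⁻¹ = kg·m²·s⁻²
  (d) m²·s⁻²·K⁻¹
Only (b) matches kg·m²·s⁻²·K⁻¹.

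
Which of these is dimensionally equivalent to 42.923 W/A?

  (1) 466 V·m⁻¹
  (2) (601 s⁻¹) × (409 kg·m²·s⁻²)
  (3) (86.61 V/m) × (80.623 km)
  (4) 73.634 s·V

Reference: W·A⁻¹ = J·s⁻¹·A⁻¹ = kg·m²·s⁻³·A⁻¹.
Each option:
  (1) V·m⁻¹ = J·C⁻¹·m⁻¹ = kg·m·s⁻³·A⁻¹
  (2) [s⁻¹] · [kg·m²·s⁻²] = kg·m²·s⁻³
  (3) [kg·m·s⁻³·A⁻¹] · [m] = kg·m²·s⁻³·A⁻¹  ← same
  (4) V·s = J·C⁻¹·s = kg·m²·s⁻²·A⁻¹
Only (3) matches kg·m²·s⁻³·A⁻¹.

(3)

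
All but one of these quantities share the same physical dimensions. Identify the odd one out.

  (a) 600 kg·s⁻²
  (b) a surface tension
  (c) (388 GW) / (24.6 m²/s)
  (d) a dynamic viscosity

(d)

Work out the base dimensions of each:
  (a) kg·s⁻²
  (b) [surface tension] = kg·s⁻²
  (c) [kg·m²·s⁻³] / [m²·s⁻¹] = kg·s⁻²
  (d) [dynamic viscosity] = kg·m⁻¹·s⁻¹
All reduce to kg·s⁻² except (d), which is kg·m⁻¹·s⁻¹.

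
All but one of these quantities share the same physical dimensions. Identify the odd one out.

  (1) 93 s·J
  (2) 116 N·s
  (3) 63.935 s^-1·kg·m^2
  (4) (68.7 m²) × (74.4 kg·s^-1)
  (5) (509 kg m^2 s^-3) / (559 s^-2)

(2)

Expand each in SI base units:
  (1) J·s = N·m·s = kg·m²·s⁻¹
  (2) N·s = kg·m·s⁻²·s = kg·m·s⁻¹
  (3) kg·m²·s⁻¹
  (4) [m²] · [kg·s⁻¹] = kg·m²·s⁻¹
  (5) [kg·m²·s⁻³] / [s⁻²] = kg·m²·s⁻¹
All reduce to kg·m²·s⁻¹ except (2), which is kg·m·s⁻¹.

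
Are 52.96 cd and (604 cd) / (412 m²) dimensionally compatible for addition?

No

In SI base units:
  52.96 cd:  cd
  (604 cd) / (412 m²):  [cd] / [m²] = m⁻²·cd
cd ≠ m⁻²·cd, so they cannot be added.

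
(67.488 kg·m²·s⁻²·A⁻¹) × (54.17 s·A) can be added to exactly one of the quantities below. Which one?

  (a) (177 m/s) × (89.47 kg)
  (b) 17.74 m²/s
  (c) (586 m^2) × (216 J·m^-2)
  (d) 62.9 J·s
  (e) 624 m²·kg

(d)

Reference: [kg·m²·s⁻²·A⁻¹] · [s·A] = kg·m²·s⁻¹.
Each option:
  (a) [m·s⁻¹] · [kg] = kg·m·s⁻¹
  (b) m²·s⁻¹
  (c) [m²] · [kg·s⁻²] = kg·m²·s⁻²
  (d) J·s = N·m·s = kg·m²·s⁻¹  ← same
  (e) kg·m²
Only (d) matches kg·m²·s⁻¹.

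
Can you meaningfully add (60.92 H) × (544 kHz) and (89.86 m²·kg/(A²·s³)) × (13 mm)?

In SI base units:
  (60.92 H) × (544 kHz):  [kg·m²·s⁻²·A⁻²] · [s⁻¹] = kg·m²·s⁻³·A⁻²
  (89.86 m²·kg/(A²·s³)) × (13 mm):  [kg·m²·s⁻³·A⁻²] · [m] = kg·m³·s⁻³·A⁻²
kg·m²·s⁻³·A⁻² ≠ kg·m³·s⁻³·A⁻², so they cannot be added.

No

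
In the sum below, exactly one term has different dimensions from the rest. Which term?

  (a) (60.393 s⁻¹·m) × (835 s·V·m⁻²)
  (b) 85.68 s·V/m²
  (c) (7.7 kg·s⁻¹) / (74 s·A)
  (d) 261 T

Work out the base dimensions of each:
  (a) [m·s⁻¹] · [kg·s⁻²·A⁻¹] = kg·m·s⁻³·A⁻¹
  (b) V·s·m⁻² = J·C⁻¹·s·m⁻² = kg·s⁻²·A⁻¹
  (c) [kg·s⁻¹] / [s·A] = kg·s⁻²·A⁻¹
  (d) T = Wb·m⁻² = kg·s⁻²·A⁻¹
All reduce to kg·s⁻²·A⁻¹ except (a), which is kg·m·s⁻³·A⁻¹.

(a)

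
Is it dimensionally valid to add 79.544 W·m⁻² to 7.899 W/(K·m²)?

In SI base units:
  79.544 W·m⁻²:  W·m⁻² = J·s⁻¹·m⁻² = kg·s⁻³
  7.899 W/(K·m²):  W·m⁻²·K⁻¹ = J·s⁻¹·m⁻²·K⁻¹ = kg·s⁻³·K⁻¹
kg·s⁻³ ≠ kg·s⁻³·K⁻¹, so they cannot be added.

No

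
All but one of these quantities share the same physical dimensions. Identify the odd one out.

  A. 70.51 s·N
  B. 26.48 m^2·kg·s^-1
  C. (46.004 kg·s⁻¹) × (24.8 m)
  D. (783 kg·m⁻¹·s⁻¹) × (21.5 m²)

B.

Work out the base dimensions of each:
  A. N·s = kg·m·s⁻²·s = kg·m·s⁻¹
  B. kg·m²·s⁻¹
  C. [kg·s⁻¹] · [m] = kg·m·s⁻¹
  D. [kg·m⁻¹·s⁻¹] · [m²] = kg·m·s⁻¹
All reduce to kg·m·s⁻¹ except B., which is kg·m²·s⁻¹.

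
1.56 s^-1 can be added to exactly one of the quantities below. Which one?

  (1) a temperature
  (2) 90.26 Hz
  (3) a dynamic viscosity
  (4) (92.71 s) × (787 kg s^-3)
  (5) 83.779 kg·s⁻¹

(2)

Reference: s⁻¹.
Each option:
  (1) [temperature] = K
  (2) Hz = s⁻¹  ← same
  (3) [dynamic viscosity] = kg·m⁻¹·s⁻¹
  (4) [s] · [kg·s⁻³] = kg·s⁻²
  (5) kg·s⁻¹
Only (2) matches s⁻¹.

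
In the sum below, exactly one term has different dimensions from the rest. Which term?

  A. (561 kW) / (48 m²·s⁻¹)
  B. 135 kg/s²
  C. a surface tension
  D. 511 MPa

D.

Work out the base dimensions of each:
  A. [kg·m²·s⁻³] / [m²·s⁻¹] = kg·s⁻²
  B. kg·s⁻²
  C. [surface tension] = kg·s⁻²
  D. Pa = N·m⁻² = kg·m⁻¹·s⁻²
All reduce to kg·s⁻² except D., which is kg·m⁻¹·s⁻².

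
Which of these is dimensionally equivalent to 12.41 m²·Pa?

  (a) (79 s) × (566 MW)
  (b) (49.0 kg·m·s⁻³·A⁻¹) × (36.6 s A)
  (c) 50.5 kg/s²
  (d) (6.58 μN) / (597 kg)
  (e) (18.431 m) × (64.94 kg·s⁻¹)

(b)

Reference: Pa·m² = N·m⁻²·m² = kg·m·s⁻².
Each option:
  (a) [s] · [kg·m²·s⁻³] = kg·m²·s⁻²
  (b) [kg·m·s⁻³·A⁻¹] · [s·A] = kg·m·s⁻²  ← same
  (c) kg·s⁻²
  (d) [kg·m·s⁻²] / [kg] = m·s⁻²
  (e) [m] · [kg·s⁻¹] = kg·m·s⁻¹
Only (b) matches kg·m·s⁻².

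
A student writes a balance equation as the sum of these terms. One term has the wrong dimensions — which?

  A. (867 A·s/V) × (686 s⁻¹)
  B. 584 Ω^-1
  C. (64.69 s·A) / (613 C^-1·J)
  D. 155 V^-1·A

C.

Expand each in SI base units:
  A. [kg⁻¹·m⁻²·s⁴·A²] · [s⁻¹] = kg⁻¹·m⁻²·s³·A²
  B. Ω⁻¹ = (V·A⁻¹)⁻¹ = kg⁻¹·m⁻²·s³·A²
  C. [s·A] / [kg·m²·s⁻³·A⁻¹] = kg⁻¹·m⁻²·s⁴·A²
  D. A·V⁻¹ = A·(J·C⁻¹)⁻¹ = kg⁻¹·m⁻²·s³·A²
All reduce to kg⁻¹·m⁻²·s³·A² except C., which is kg⁻¹·m⁻²·s⁴·A².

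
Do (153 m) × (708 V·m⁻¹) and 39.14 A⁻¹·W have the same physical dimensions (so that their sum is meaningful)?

Yes

Reduce each to base SI dimensions:
  (153 m) × (708 V·m⁻¹):  [m] · [kg·m·s⁻³·A⁻¹] = kg·m²·s⁻³·A⁻¹
  39.14 A⁻¹·W:  W·A⁻¹ = J·s⁻¹·A⁻¹ = kg·m²·s⁻³·A⁻¹
Both are kg·m²·s⁻³·A⁻¹, so they have the same dimensions and can be added.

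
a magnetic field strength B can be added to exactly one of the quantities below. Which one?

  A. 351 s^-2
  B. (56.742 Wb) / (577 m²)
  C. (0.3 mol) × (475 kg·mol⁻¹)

Reference: [magnetic field strength B] = kg·s⁻²·A⁻¹.
Each option:
  A. s⁻²
  B. [kg·m²·s⁻²·A⁻¹] / [m²] = kg·s⁻²·A⁻¹  ← same
  C. [mol] · [kg·mol⁻¹] = kg
Only B. matches kg·s⁻²·A⁻¹.

B.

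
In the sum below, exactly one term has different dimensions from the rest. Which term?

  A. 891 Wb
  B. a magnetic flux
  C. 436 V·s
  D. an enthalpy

D.

Work out the base dimensions of each:
  A. Wb = V·s = kg·m²·s⁻²·A⁻¹
  B. [magnetic flux] = kg·m²·s⁻²·A⁻¹
  C. V·s = J·C⁻¹·s = kg·m²·s⁻²·A⁻¹
  D. [enthalpy] = kg·m²·s⁻²
All reduce to kg·m²·s⁻²·A⁻¹ except D., which is kg·m²·s⁻².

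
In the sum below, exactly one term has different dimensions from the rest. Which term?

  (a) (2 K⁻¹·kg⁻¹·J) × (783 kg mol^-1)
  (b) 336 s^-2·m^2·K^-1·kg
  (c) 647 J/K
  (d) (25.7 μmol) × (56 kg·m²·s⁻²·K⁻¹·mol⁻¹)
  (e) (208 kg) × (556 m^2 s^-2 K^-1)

(a)

Work out the base dimensions of each:
  (a) [m²·s⁻²·K⁻¹] · [kg·mol⁻¹] = kg·m²·s⁻²·K⁻¹·mol⁻¹
  (b) kg·m²·s⁻²·K⁻¹
  (c) J·K⁻¹ = N·m·K⁻¹ = kg·m²·s⁻²·K⁻¹
  (d) [mol] · [kg·m²·s⁻²·K⁻¹·mol⁻¹] = kg·m²·s⁻²·K⁻¹
  (e) [kg] · [m²·s⁻²·K⁻¹] = kg·m²·s⁻²·K⁻¹
All reduce to kg·m²·s⁻²·K⁻¹ except (a), which is kg·m²·s⁻²·K⁻¹·mol⁻¹.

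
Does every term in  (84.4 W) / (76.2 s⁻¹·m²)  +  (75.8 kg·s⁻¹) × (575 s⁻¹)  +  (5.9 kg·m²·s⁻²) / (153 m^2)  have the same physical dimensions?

Reduce each to base SI dimensions:
  (84.4 W) / (76.2 s⁻¹·m²):  [kg·m²·s⁻³] / [m²·s⁻¹] = kg·s⁻²
  (75.8 kg·s⁻¹) × (575 s⁻¹):  [kg·s⁻¹] · [s⁻¹] = kg·s⁻²
  (5.9 kg·m²·s⁻²) / (153 m^2):  [kg·m²·s⁻²] / [m²] = kg·s⁻²
Every term reduces to kg·s⁻².

Yes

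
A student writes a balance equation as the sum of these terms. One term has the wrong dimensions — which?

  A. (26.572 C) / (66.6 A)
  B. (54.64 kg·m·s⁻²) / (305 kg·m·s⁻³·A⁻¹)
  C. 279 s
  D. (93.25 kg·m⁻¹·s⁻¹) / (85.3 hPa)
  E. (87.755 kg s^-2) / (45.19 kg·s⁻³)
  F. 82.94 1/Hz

Reduce each to base SI dimensions:
  A. [s·A] / [A] = s
  B. [kg·m·s⁻²] / [kg·m·s⁻³·A⁻¹] = s·A
  C. s
  D. [kg·m⁻¹·s⁻¹] / [kg·m⁻¹·s⁻²] = s
  E. [kg·s⁻²] / [kg·s⁻³] = s
  F. Hz⁻¹ = (s⁻¹)⁻¹ = s
All reduce to s except B., which is s·A.

B.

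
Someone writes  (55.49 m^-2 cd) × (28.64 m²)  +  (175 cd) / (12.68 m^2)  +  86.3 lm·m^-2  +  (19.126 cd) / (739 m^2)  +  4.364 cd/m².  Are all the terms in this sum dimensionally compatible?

Dimensions:
  (55.49 m^-2 cd) × (28.64 m²):  [m⁻²·cd] · [m²] = cd
  (175 cd) / (12.68 m^2):  [cd] / [m²] = m⁻²·cd
  86.3 lm·m^-2:  lm·m⁻² = cd·m⁻² = m⁻²·cd
  (19.126 cd) / (739 m^2):  [cd] / [m²] = m⁻²·cd
  4.364 cd/m²:  cd·m⁻² = m⁻²·cd
The terms do not share a single dimension (cd vs m⁻²·cd).

No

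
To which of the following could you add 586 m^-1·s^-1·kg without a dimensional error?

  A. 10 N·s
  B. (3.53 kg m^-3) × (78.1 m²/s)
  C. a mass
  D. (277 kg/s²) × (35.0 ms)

B.

Reference: kg·m⁻¹·s⁻¹.
Each option:
  A. N·s = kg·m·s⁻²·s = kg·m·s⁻¹
  B. [kg·m⁻³] · [m²·s⁻¹] = kg·m⁻¹·s⁻¹  ← same
  C. [mass] = kg
  D. [kg·s⁻²] · [s] = kg·s⁻¹
Only B. matches kg·m⁻¹·s⁻¹.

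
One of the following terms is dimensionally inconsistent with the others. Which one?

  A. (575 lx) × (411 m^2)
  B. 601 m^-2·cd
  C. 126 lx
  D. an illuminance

A.

Expand each in SI base units:
  A. [m⁻²·cd] · [m²] = cd
  B. cd·m⁻² = m⁻²·cd
  C. lx = lm·m⁻² = m⁻²·cd
  D. [illuminance] = m⁻²·cd
All reduce to m⁻²·cd except A., which is cd.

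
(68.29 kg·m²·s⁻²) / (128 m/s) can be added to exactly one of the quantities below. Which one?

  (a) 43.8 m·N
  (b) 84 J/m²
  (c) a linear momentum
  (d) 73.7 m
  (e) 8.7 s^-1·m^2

(c)

Reference: [kg·m²·s⁻²] / [m·s⁻¹] = kg·m·s⁻¹.
Each option:
  (a) N·m = kg·m·s⁻²·m = kg·m²·s⁻²
  (b) J·m⁻² = N·m·m⁻² = kg·s⁻²
  (c) [linear momentum] = kg·m·s⁻¹  ← same
  (d) m
  (e) m²·s⁻¹
Only (c) matches kg·m·s⁻¹.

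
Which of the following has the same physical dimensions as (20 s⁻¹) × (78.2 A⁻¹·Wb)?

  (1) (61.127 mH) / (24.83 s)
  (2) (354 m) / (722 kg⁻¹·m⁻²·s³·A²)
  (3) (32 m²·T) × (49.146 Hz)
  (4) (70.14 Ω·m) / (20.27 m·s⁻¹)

Reference: [s⁻¹] · [kg·m²·s⁻²·A⁻²] = kg·m²·s⁻³·A⁻².
Each option:
  (1) [kg·m²·s⁻²·A⁻²] / [s] = kg·m²·s⁻³·A⁻²  ← same
  (2) [m] / [kg⁻¹·m⁻²·s³·A²] = kg·m³·s⁻³·A⁻²
  (3) [kg·m²·s⁻²·A⁻¹] · [s⁻¹] = kg·m²·s⁻³·A⁻¹
  (4) [kg·m³·s⁻³·A⁻²] / [m·s⁻¹] = kg·m²·s⁻²·A⁻²
Only (1) matches kg·m²·s⁻³·A⁻².

(1)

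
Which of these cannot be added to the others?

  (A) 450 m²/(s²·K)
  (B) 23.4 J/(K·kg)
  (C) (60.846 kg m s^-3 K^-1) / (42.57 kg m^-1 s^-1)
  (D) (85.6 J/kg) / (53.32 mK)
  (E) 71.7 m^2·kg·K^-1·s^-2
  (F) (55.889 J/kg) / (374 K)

(E)

In SI base units:
  (A) m²·s⁻²·K⁻¹
  (B) J·kg⁻¹·K⁻¹ = N·m·kg⁻¹·K⁻¹ = m²·s⁻²·K⁻¹
  (C) [kg·m·s⁻³·K⁻¹] / [kg·m⁻¹·s⁻¹] = m²·s⁻²·K⁻¹
  (D) [m²·s⁻²] / [K] = m²·s⁻²·K⁻¹
  (E) kg·m²·s⁻²·K⁻¹
  (F) [m²·s⁻²] / [K] = m²·s⁻²·K⁻¹
All reduce to m²·s⁻²·K⁻¹ except (E), which is kg·m²·s⁻²·K⁻¹.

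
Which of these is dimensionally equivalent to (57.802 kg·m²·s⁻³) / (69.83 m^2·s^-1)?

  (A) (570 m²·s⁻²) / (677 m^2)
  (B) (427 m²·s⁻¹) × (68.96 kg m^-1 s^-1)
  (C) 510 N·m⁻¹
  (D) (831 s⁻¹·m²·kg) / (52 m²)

Reference: [kg·m²·s⁻³] / [m²·s⁻¹] = kg·s⁻².
Each option:
  (A) [m²·s⁻²] / [m²] = s⁻²
  (B) [m²·s⁻¹] · [kg·m⁻¹·s⁻¹] = kg·m·s⁻²
  (C) N·m⁻¹ = kg·m·s⁻²·m⁻¹ = kg·s⁻²  ← same
  (D) [kg·m²·s⁻¹] / [m²] = kg·s⁻¹
Only (C) matches kg·s⁻².

(C)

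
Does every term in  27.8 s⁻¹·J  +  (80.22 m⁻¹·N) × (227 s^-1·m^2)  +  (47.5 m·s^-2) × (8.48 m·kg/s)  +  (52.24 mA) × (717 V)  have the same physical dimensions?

Dimensions:
  27.8 s⁻¹·J:  J·s⁻¹ = N·m·s⁻¹ = kg·m²·s⁻³
  (80.22 m⁻¹·N) × (227 s^-1·m^2):  [kg·s⁻²] · [m²·s⁻¹] = kg·m²·s⁻³
  (47.5 m·s^-2) × (8.48 m·kg/s):  [m·s⁻²] · [kg·m·s⁻¹] = kg·m²·s⁻³
  (52.24 mA) × (717 V):  [A] · [kg·m²·s⁻³·A⁻¹] = kg·m²·s⁻³
Every term reduces to kg·m²·s⁻³.

Yes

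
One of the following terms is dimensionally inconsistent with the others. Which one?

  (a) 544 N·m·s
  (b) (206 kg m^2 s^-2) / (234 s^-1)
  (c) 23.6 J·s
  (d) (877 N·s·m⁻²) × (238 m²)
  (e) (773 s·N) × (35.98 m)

(d)

Expand each in SI base units:
  (a) N·m·s = kg·m·s⁻²·m·s = kg·m²·s⁻¹
  (b) [kg·m²·s⁻²] / [s⁻¹] = kg·m²·s⁻¹
  (c) J·s = N·m·s = kg·m²·s⁻¹
  (d) [kg·m⁻¹·s⁻¹] · [m²] = kg·m·s⁻¹
  (e) [kg·m·s⁻¹] · [m] = kg·m²·s⁻¹
All reduce to kg·m²·s⁻¹ except (d), which is kg·m·s⁻¹.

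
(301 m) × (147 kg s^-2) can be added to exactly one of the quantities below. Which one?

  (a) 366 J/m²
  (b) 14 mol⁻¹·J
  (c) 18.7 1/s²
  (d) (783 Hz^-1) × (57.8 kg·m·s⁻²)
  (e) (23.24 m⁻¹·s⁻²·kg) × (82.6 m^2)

(e)

Reference: [m] · [kg·s⁻²] = kg·m·s⁻².
Each option:
  (a) J·m⁻² = N·m·m⁻² = kg·s⁻²
  (b) J·mol⁻¹ = N·m·mol⁻¹ = kg·m²·s⁻²·mol⁻¹
  (c) s⁻²
  (d) [s] · [kg·m·s⁻²] = kg·m·s⁻¹
  (e) [kg·m⁻¹·s⁻²] · [m²] = kg·m·s⁻²  ← same
Only (e) matches kg·m·s⁻².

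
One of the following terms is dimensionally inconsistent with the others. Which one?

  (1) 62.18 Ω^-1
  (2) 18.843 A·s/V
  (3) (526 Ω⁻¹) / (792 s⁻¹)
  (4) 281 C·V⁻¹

(1)

In SI base units:
  (1) Ω⁻¹ = (V·A⁻¹)⁻¹ = kg⁻¹·m⁻²·s³·A²
  (2) A·s·V⁻¹ = A·s·(J·C⁻¹)⁻¹ = kg⁻¹·m⁻²·s⁴·A²
  (3) [kg⁻¹·m⁻²·s³·A²] / [s⁻¹] = kg⁻¹·m⁻²·s⁴·A²
  (4) C·V⁻¹ = s·A·(J·C⁻¹)⁻¹ = kg⁻¹·m⁻²·s⁴·A²
All reduce to kg⁻¹·m⁻²·s⁴·A² except (1), which is kg⁻¹·m⁻²·s³·A².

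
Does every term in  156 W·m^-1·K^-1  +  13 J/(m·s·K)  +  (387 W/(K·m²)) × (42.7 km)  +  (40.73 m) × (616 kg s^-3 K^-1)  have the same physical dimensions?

In SI base units:
  156 W·m^-1·K^-1:  W·m⁻¹·K⁻¹ = J·s⁻¹·m⁻¹·K⁻¹ = kg·m·s⁻³·K⁻¹
  13 J/(m·s·K):  J·s⁻¹·m⁻¹·K⁻¹ = N·m·s⁻¹·m⁻¹·K⁻¹ = kg·m·s⁻³·K⁻¹
  (387 W/(K·m²)) × (42.7 km):  [kg·s⁻³·K⁻¹] · [m] = kg·m·s⁻³·K⁻¹
  (40.73 m) × (616 kg s^-3 K^-1):  [m] · [kg·s⁻³·K⁻¹] = kg·m·s⁻³·K⁻¹
Every term reduces to kg·m·s⁻³·K⁻¹.

Yes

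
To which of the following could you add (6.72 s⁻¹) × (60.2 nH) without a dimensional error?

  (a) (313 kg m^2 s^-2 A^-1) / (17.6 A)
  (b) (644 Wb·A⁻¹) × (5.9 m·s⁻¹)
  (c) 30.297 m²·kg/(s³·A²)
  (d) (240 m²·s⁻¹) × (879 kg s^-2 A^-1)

(c)

Reference: [s⁻¹] · [kg·m²·s⁻²·A⁻²] = kg·m²·s⁻³·A⁻².
Each option:
  (a) [kg·m²·s⁻²·A⁻¹] / [A] = kg·m²·s⁻²·A⁻²
  (b) [kg·m²·s⁻²·A⁻²] · [m·s⁻¹] = kg·m³·s⁻³·A⁻²
  (c) kg·m²·s⁻³·A⁻²  ← same
  (d) [m²·s⁻¹] · [kg·s⁻²·A⁻¹] = kg·m²·s⁻³·A⁻¹
Only (c) matches kg·m²·s⁻³·A⁻².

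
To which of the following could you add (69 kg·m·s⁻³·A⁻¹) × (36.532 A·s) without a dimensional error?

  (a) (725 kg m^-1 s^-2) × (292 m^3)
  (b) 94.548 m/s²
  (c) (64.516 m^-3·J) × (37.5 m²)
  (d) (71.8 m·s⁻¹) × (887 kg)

(c)

Reference: [kg·m·s⁻³·A⁻¹] · [s·A] = kg·m·s⁻².
Each option:
  (a) [kg·m⁻¹·s⁻²] · [m³] = kg·m²·s⁻²
  (b) m·s⁻²
  (c) [kg·m⁻¹·s⁻²] · [m²] = kg·m·s⁻²  ← same
  (d) [m·s⁻¹] · [kg] = kg·m·s⁻¹
Only (c) matches kg·m·s⁻².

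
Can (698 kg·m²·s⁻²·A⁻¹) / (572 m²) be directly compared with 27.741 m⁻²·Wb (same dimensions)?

Work out the base dimensions of each:
  (698 kg·m²·s⁻²·A⁻¹) / (572 m²):  [kg·m²·s⁻²·A⁻¹] / [m²] = kg·s⁻²·A⁻¹
  27.741 m⁻²·Wb:  Wb·m⁻² = V·s·m⁻² = kg·s⁻²·A⁻¹
Both are kg·s⁻²·A⁻¹, so they have the same dimensions and can be added.

Yes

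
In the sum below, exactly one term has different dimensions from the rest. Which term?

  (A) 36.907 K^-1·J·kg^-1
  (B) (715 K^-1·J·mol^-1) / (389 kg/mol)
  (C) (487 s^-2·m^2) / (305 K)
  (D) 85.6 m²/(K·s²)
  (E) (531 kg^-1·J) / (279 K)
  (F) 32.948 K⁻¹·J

(F)

Reduce each to base SI dimensions:
  (A) J·kg⁻¹·K⁻¹ = N·m·kg⁻¹·K⁻¹ = m²·s⁻²·K⁻¹
  (B) [kg·m²·s⁻²·K⁻¹·mol⁻¹] / [kg·mol⁻¹] = m²·s⁻²·K⁻¹
  (C) [m²·s⁻²] / [K] = m²·s⁻²·K⁻¹
  (D) m²·s⁻²·K⁻¹
  (E) [m²·s⁻²] / [K] = m²·s⁻²·K⁻¹
  (F) J·K⁻¹ = N·m·K⁻¹ = kg·m²·s⁻²·K⁻¹
All reduce to m²·s⁻²·K⁻¹ except (F), which is kg·m²·s⁻²·K⁻¹.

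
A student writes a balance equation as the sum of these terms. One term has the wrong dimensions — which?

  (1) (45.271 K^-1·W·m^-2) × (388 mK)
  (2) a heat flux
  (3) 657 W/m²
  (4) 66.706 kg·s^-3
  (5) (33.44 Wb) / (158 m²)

Expand each in SI base units:
  (1) [kg·s⁻³·K⁻¹] · [K] = kg·s⁻³
  (2) [heat flux] = kg·s⁻³
  (3) W·m⁻² = J·s⁻¹·m⁻² = kg·s⁻³
  (4) kg·s⁻³
  (5) [kg·m²·s⁻²·A⁻¹] / [m²] = kg·s⁻²·A⁻¹
All reduce to kg·s⁻³ except (5), which is kg·s⁻²·A⁻¹.

(5)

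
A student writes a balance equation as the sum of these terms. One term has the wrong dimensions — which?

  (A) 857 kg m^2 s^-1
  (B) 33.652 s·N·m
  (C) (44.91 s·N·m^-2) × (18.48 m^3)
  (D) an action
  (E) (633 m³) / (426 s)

(E)

Reduce each to base SI dimensions:
  (A) kg·m²·s⁻¹
  (B) N·m·s = kg·m·s⁻²·m·s = kg·m²·s⁻¹
  (C) [kg·m⁻¹·s⁻¹] · [m³] = kg·m²·s⁻¹
  (D) [action] = kg·m²·s⁻¹
  (E) [m³] / [s] = m³·s⁻¹
All reduce to kg·m²·s⁻¹ except (E), which is m³·s⁻¹.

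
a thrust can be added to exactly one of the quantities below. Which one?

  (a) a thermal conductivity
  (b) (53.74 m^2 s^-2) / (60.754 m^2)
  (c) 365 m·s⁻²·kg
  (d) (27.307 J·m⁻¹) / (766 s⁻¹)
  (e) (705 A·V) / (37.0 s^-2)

(c)

Reference: [thrust] = kg·m·s⁻².
Each option:
  (a) [thermal conductivity] = kg·m·s⁻³·K⁻¹
  (b) [m²·s⁻²] / [m²] = s⁻²
  (c) kg·m·s⁻²  ← same
  (d) [kg·m·s⁻²] / [s⁻¹] = kg·m·s⁻¹
  (e) [kg·m²·s⁻³] / [s⁻²] = kg·m²·s⁻¹
Only (c) matches kg·m·s⁻².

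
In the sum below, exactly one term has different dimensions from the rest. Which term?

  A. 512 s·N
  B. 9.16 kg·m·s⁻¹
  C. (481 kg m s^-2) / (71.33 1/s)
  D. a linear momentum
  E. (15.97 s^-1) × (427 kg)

In SI base units:
  A. N·s = kg·m·s⁻²·s = kg·m·s⁻¹
  B. kg·m·s⁻¹
  C. [kg·m·s⁻²] / [s⁻¹] = kg·m·s⁻¹
  D. [linear momentum] = kg·m·s⁻¹
  E. [s⁻¹] · [kg] = kg·s⁻¹
All reduce to kg·m·s⁻¹ except E., which is kg·s⁻¹.

E.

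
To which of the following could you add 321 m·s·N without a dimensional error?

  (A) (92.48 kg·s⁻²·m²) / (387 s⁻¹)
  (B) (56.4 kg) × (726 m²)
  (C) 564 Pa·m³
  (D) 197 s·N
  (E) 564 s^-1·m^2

(A)

Reference: N·m·s = kg·m·s⁻²·m·s = kg·m²·s⁻¹.
Each option:
  (A) [kg·m²·s⁻²] / [s⁻¹] = kg·m²·s⁻¹  ← same
  (B) [kg] · [m²] = kg·m²
  (C) Pa·m³ = N·m⁻²·m³ = kg·m²·s⁻²
  (D) N·s = kg·m·s⁻²·s = kg·m·s⁻¹
  (E) m²·s⁻¹
Only (A) matches kg·m²·s⁻¹.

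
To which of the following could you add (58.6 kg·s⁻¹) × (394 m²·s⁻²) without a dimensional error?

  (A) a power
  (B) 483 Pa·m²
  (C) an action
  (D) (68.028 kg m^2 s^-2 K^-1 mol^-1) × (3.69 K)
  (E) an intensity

(A)

Reference: [kg·s⁻¹] · [m²·s⁻²] = kg·m²·s⁻³.
Each option:
  (A) [power] = kg·m²·s⁻³  ← same
  (B) Pa·m² = N·m⁻²·m² = kg·m·s⁻²
  (C) [action] = kg·m²·s⁻¹
  (D) [kg·m²·s⁻²·K⁻¹·mol⁻¹] · [K] = kg·m²·s⁻²·mol⁻¹
  (E) [intensity] = kg·s⁻³
Only (A) matches kg·m²·s⁻³.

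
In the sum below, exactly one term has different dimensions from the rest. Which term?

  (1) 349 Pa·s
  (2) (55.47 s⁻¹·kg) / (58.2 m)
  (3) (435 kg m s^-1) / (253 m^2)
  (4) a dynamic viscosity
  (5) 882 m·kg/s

In SI base units:
  (1) Pa·s = N·m⁻²·s = kg·m⁻¹·s⁻¹
  (2) [kg·s⁻¹] / [m] = kg·m⁻¹·s⁻¹
  (3) [kg·m·s⁻¹] / [m²] = kg·m⁻¹·s⁻¹
  (4) [dynamic viscosity] = kg·m⁻¹·s⁻¹
  (5) kg·m·s⁻¹
All reduce to kg·m⁻¹·s⁻¹ except (5), which is kg·m·s⁻¹.

(5)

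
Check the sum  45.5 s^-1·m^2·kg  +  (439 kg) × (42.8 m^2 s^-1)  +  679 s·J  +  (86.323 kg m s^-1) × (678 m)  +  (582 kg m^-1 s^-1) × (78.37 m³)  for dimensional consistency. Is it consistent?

Yes

Reduce each to base SI dimensions:
  45.5 s^-1·m^2·kg:  kg·m²·s⁻¹
  (439 kg) × (42.8 m^2 s^-1):  [kg] · [m²·s⁻¹] = kg·m²·s⁻¹
  679 s·J:  J·s = N·m·s = kg·m²·s⁻¹
  (86.323 kg m s^-1) × (678 m):  [kg·m·s⁻¹] · [m] = kg·m²·s⁻¹
  (582 kg m^-1 s^-1) × (78.37 m³):  [kg·m⁻¹·s⁻¹] · [m³] = kg·m²·s⁻¹
Every term reduces to kg·m²·s⁻¹.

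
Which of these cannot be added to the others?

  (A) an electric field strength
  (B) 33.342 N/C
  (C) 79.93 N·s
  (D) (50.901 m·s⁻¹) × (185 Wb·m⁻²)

(C)

In SI base units:
  (A) [electric field strength] = kg·m·s⁻³·A⁻¹
  (B) N·C⁻¹ = kg·m·s⁻²·(s·A)⁻¹ = kg·m·s⁻³·A⁻¹
  (C) N·s = kg·m·s⁻²·s = kg·m·s⁻¹
  (D) [m·s⁻¹] · [kg·s⁻²·A⁻¹] = kg·m·s⁻³·A⁻¹
All reduce to kg·m·s⁻³·A⁻¹ except (C), which is kg·m·s⁻¹.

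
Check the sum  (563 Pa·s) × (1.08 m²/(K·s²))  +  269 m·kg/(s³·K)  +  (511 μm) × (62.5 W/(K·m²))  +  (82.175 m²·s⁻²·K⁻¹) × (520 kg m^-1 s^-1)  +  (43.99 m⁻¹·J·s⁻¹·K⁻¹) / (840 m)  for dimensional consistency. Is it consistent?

No

Expand each in SI base units:
  (563 Pa·s) × (1.08 m²/(K·s²)):  [kg·m⁻¹·s⁻¹] · [m²·s⁻²·K⁻¹] = kg·m·s⁻³·K⁻¹
  269 m·kg/(s³·K):  kg·m·s⁻³·K⁻¹
  (511 μm) × (62.5 W/(K·m²)):  [m] · [kg·s⁻³·K⁻¹] = kg·m·s⁻³·K⁻¹
  (82.175 m²·s⁻²·K⁻¹) × (520 kg m^-1 s^-1):  [m²·s⁻²·K⁻¹] · [kg·m⁻¹·s⁻¹] = kg·m·s⁻³·K⁻¹
  (43.99 m⁻¹·J·s⁻¹·K⁻¹) / (840 m):  [kg·m·s⁻³·K⁻¹] / [m] = kg·s⁻³·K⁻¹
The terms do not share a single dimension (kg·m·s⁻³·K⁻¹ vs kg·s⁻³·K⁻¹).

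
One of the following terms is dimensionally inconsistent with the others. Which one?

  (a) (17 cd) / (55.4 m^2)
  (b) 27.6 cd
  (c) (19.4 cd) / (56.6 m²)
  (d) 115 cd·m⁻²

Expand each in SI base units:
  (a) [cd] / [m²] = m⁻²·cd
  (b) cd
  (c) [cd] / [m²] = m⁻²·cd
  (d) cd·m⁻² = m⁻²·cd
All reduce to m⁻²·cd except (b), which is cd.

(b)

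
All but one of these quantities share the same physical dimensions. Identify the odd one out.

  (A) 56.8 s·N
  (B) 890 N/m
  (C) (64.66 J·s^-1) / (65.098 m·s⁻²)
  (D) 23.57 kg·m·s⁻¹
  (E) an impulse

Dimensions:
  (A) N·s = kg·m·s⁻²·s = kg·m·s⁻¹
  (B) N·m⁻¹ = kg·m·s⁻²·m⁻¹ = kg·s⁻²
  (C) [kg·m²·s⁻³] / [m·s⁻²] = kg·m·s⁻¹
  (D) kg·m·s⁻¹
  (E) [impulse] = kg·m·s⁻¹
All reduce to kg·m·s⁻¹ except (B), which is kg·s⁻².

(B)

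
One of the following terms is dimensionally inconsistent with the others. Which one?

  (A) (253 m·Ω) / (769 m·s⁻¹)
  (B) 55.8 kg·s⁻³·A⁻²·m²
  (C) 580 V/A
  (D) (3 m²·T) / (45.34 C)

Dimensions:
  (A) [kg·m³·s⁻³·A⁻²] / [m·s⁻¹] = kg·m²·s⁻²·A⁻²
  (B) kg·m²·s⁻³·A⁻²
  (C) V·A⁻¹ = J·C⁻¹·A⁻¹ = kg·m²·s⁻³·A⁻²
  (D) [kg·m²·s⁻²·A⁻¹] / [s·A] = kg·m²·s⁻³·A⁻²
All reduce to kg·m²·s⁻³·A⁻² except (A), which is kg·m²·s⁻²·A⁻².

(A)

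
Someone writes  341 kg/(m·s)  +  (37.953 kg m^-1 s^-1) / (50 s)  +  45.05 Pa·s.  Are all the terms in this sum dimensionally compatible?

Reduce each to base SI dimensions:
  341 kg/(m·s):  kg·m⁻¹·s⁻¹
  (37.953 kg m^-1 s^-1) / (50 s):  [kg·m⁻¹·s⁻¹] / [s] = kg·m⁻¹·s⁻²
  45.05 Pa·s:  Pa·s = N·m⁻²·s = kg·m⁻¹·s⁻¹
The terms do not share a single dimension (kg·m⁻¹·s⁻² vs kg·m⁻¹·s⁻¹).

No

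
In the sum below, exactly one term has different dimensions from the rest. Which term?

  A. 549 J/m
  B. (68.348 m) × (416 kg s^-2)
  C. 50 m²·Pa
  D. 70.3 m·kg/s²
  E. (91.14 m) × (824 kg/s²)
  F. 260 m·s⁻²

In SI base units:
  A. J·m⁻¹ = N·m·m⁻¹ = kg·m·s⁻²
  B. [m] · [kg·s⁻²] = kg·m·s⁻²
  C. Pa·m² = N·m⁻²·m² = kg·m·s⁻²
  D. kg·m·s⁻²
  E. [m] · [kg·s⁻²] = kg·m·s⁻²
  F. m·s⁻²
All reduce to kg·m·s⁻² except F., which is m·s⁻².

F.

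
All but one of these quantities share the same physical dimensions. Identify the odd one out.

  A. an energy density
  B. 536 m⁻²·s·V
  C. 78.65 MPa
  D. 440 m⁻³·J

B.

Expand each in SI base units:
  A. [energy density] = kg·m⁻¹·s⁻²
  B. V·s·m⁻² = J·C⁻¹·s·m⁻² = kg·s⁻²·A⁻¹
  C. Pa = N·m⁻² = kg·m⁻¹·s⁻²
  D. J·m⁻³ = N·m·m⁻³ = kg·m⁻¹·s⁻²
All reduce to kg·m⁻¹·s⁻² except B., which is kg·s⁻²·A⁻¹.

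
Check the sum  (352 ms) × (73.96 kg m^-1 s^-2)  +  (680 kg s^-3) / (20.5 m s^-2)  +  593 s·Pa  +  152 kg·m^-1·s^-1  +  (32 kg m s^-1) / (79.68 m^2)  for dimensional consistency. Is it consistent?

Yes

In SI base units:
  (352 ms) × (73.96 kg m^-1 s^-2):  [s] · [kg·m⁻¹·s⁻²] = kg·m⁻¹·s⁻¹
  (680 kg s^-3) / (20.5 m s^-2):  [kg·s⁻³] / [m·s⁻²] = kg·m⁻¹·s⁻¹
  593 s·Pa:  Pa·s = N·m⁻²·s = kg·m⁻¹·s⁻¹
  152 kg·m^-1·s^-1:  kg·m⁻¹·s⁻¹
  (32 kg m s^-1) / (79.68 m^2):  [kg·m·s⁻¹] / [m²] = kg·m⁻¹·s⁻¹
Every term reduces to kg·m⁻¹·s⁻¹.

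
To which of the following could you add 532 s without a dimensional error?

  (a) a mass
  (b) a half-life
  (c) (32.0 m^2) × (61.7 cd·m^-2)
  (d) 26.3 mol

Reference: s.
Each option:
  (a) [mass] = kg
  (b) [half-life] = s  ← same
  (c) [m²] · [m⁻²·cd] = cd
  (d) mol
Only (b) matches s.

(b)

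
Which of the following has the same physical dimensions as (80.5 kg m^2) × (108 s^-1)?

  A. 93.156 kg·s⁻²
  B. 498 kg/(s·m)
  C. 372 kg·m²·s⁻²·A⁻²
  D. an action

Reference: [kg·m²] · [s⁻¹] = kg·m²·s⁻¹.
Each option:
  A. kg·s⁻²
  B. kg·m⁻¹·s⁻¹
  C. kg·m²·s⁻²·A⁻²
  D. [action] = kg·m²·s⁻¹  ← same
Only D. matches kg·m²·s⁻¹.

D.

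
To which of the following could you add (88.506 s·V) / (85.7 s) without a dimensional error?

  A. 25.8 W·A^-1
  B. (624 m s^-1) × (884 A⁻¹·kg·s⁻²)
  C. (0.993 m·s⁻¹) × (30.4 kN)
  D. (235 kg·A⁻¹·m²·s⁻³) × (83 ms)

Reference: [kg·m²·s⁻²·A⁻¹] / [s] = kg·m²·s⁻³·A⁻¹.
Each option:
  A. W·A⁻¹ = J·s⁻¹·A⁻¹ = kg·m²·s⁻³·A⁻¹  ← same
  B. [m·s⁻¹] · [kg·s⁻²·A⁻¹] = kg·m·s⁻³·A⁻¹
  C. [m·s⁻¹] · [kg·m·s⁻²] = kg·m²·s⁻³
  D. [kg·m²·s⁻³·A⁻¹] · [s] = kg·m²·s⁻²·A⁻¹
Only A. matches kg·m²·s⁻³·A⁻¹.

A.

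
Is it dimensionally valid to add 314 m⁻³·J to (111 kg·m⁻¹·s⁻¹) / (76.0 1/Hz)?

Dimensions:
  314 m⁻³·J:  J·m⁻³ = N·m·m⁻³ = kg·m⁻¹·s⁻²
  (111 kg·m⁻¹·s⁻¹) / (76.0 1/Hz):  [kg·m⁻¹·s⁻¹] / [s] = kg·m⁻¹·s⁻²
Both are kg·m⁻¹·s⁻², so they have the same dimensions and can be added.

Yes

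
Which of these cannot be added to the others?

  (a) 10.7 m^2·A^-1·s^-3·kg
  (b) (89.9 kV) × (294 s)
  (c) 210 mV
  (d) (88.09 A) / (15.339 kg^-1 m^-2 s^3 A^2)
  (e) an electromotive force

(b)

Work out the base dimensions of each:
  (a) kg·m²·s⁻³·A⁻¹
  (b) [kg·m²·s⁻³·A⁻¹] · [s] = kg·m²·s⁻²·A⁻¹
  (c) V = J·C⁻¹ = kg·m²·s⁻³·A⁻¹
  (d) [A] / [kg⁻¹·m⁻²·s³·A²] = kg·m²·s⁻³·A⁻¹
  (e) [electromotive force] = kg·m²·s⁻³·A⁻¹
All reduce to kg·m²·s⁻³·A⁻¹ except (b), which is kg·m²·s⁻²·A⁻¹.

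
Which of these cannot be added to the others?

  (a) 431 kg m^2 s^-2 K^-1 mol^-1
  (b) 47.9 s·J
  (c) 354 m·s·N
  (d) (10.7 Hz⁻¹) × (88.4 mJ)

(a)

Work out the base dimensions of each:
  (a) kg·m²·s⁻²·K⁻¹·mol⁻¹
  (b) J·s = N·m·s = kg·m²·s⁻¹
  (c) N·m·s = kg·m·s⁻²·m·s = kg·m²·s⁻¹
  (d) [s] · [kg·m²·s⁻²] = kg·m²·s⁻¹
All reduce to kg·m²·s⁻¹ except (a), which is kg·m²·s⁻²·K⁻¹·mol⁻¹.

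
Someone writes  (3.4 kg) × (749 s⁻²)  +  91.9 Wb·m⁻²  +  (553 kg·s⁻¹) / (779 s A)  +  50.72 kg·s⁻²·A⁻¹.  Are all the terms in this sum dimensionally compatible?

No

Dimensions:
  (3.4 kg) × (749 s⁻²):  [kg] · [s⁻²] = kg·s⁻²
  91.9 Wb·m⁻²:  Wb·m⁻² = V·s·m⁻² = kg·s⁻²·A⁻¹
  (553 kg·s⁻¹) / (779 s A):  [kg·s⁻¹] / [s·A] = kg·s⁻²·A⁻¹
  50.72 kg·s⁻²·A⁻¹:  kg·s⁻²·A⁻¹
The terms do not share a single dimension (kg·s⁻² vs kg·s⁻²·A⁻¹).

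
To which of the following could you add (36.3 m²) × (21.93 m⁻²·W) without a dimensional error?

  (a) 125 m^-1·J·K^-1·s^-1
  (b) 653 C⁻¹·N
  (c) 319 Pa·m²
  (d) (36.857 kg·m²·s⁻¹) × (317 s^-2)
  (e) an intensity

Reference: [m²] · [kg·s⁻³] = kg·m²·s⁻³.
Each option:
  (a) J·s⁻¹·m⁻¹·K⁻¹ = N·m·s⁻¹·m⁻¹·K⁻¹ = kg·m·s⁻³·K⁻¹
  (b) N·C⁻¹ = kg·m·s⁻²·(s·A)⁻¹ = kg·m·s⁻³·A⁻¹
  (c) Pa·m² = N·m⁻²·m² = kg·m·s⁻²
  (d) [kg·m²·s⁻¹] · [s⁻²] = kg·m²·s⁻³  ← same
  (e) [intensity] = kg·s⁻³
Only (d) matches kg·m²·s⁻³.

(d)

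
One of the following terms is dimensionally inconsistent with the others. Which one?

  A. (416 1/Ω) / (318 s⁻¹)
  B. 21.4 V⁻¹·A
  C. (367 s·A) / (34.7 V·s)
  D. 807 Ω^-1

A.

Reduce each to base SI dimensions:
  A. [kg⁻¹·m⁻²·s³·A²] / [s⁻¹] = kg⁻¹·m⁻²·s⁴·A²
  B. A·V⁻¹ = A·(J·C⁻¹)⁻¹ = kg⁻¹·m⁻²·s³·A²
  C. [s·A] / [kg·m²·s⁻²·A⁻¹] = kg⁻¹·m⁻²·s³·A²
  D. Ω⁻¹ = (V·A⁻¹)⁻¹ = kg⁻¹·m⁻²·s³·A²
All reduce to kg⁻¹·m⁻²·s³·A² except A., which is kg⁻¹·m⁻²·s⁴·A².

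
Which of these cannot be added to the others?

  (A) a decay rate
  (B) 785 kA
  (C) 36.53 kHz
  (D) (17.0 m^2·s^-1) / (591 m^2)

(B)

Dimensions:
  (A) [decay rate] = s⁻¹
  (B) A
  (C) Hz = s⁻¹
  (D) [m²·s⁻¹] / [m²] = s⁻¹
All reduce to s⁻¹ except (B), which is A.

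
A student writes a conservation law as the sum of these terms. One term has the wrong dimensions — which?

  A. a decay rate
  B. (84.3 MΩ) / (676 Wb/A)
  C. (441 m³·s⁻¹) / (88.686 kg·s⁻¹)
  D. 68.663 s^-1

C.

Work out the base dimensions of each:
  A. [decay rate] = s⁻¹
  B. [kg·m²·s⁻³·A⁻²] / [kg·m²·s⁻²·A⁻²] = s⁻¹
  C. [m³·s⁻¹] / [kg·s⁻¹] = kg⁻¹·m³
  D. s⁻¹
All reduce to s⁻¹ except C., which is kg⁻¹·m³.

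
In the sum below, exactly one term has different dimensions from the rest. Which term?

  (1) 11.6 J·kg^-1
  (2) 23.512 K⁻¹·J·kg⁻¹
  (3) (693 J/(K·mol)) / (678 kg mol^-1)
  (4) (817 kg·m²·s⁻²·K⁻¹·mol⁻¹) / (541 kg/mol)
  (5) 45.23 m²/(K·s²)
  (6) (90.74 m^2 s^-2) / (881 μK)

Dimensions:
  (1) J·kg⁻¹ = N·m·kg⁻¹ = m²·s⁻²
  (2) J·kg⁻¹·K⁻¹ = N·m·kg⁻¹·K⁻¹ = m²·s⁻²·K⁻¹
  (3) [kg·m²·s⁻²·K⁻¹·mol⁻¹] / [kg·mol⁻¹] = m²·s⁻²·K⁻¹
  (4) [kg·m²·s⁻²·K⁻¹·mol⁻¹] / [kg·mol⁻¹] = m²·s⁻²·K⁻¹
  (5) m²·s⁻²·K⁻¹
  (6) [m²·s⁻²] / [K] = m²·s⁻²·K⁻¹
All reduce to m²·s⁻²·K⁻¹ except (1), which is m²·s⁻².

(1)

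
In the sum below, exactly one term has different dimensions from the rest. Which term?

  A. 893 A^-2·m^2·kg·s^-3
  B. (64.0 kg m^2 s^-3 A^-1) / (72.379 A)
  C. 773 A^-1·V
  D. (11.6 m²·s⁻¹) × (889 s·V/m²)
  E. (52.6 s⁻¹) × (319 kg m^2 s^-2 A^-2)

D.

Expand each in SI base units:
  A. kg·m²·s⁻³·A⁻²
  B. [kg·m²·s⁻³·A⁻¹] / [A] = kg·m²·s⁻³·A⁻²
  C. V·A⁻¹ = J·C⁻¹·A⁻¹ = kg·m²·s⁻³·A⁻²
  D. [m²·s⁻¹] · [kg·s⁻²·A⁻¹] = kg·m²·s⁻³·A⁻¹
  E. [s⁻¹] · [kg·m²·s⁻²·A⁻²] = kg·m²·s⁻³·A⁻²
All reduce to kg·m²·s⁻³·A⁻² except D., which is kg·m²·s⁻³·A⁻¹.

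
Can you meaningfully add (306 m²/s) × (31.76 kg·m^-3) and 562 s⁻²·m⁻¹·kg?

Reduce each to base SI dimensions:
  (306 m²/s) × (31.76 kg·m^-3):  [m²·s⁻¹] · [kg·m⁻³] = kg·m⁻¹·s⁻¹
  562 s⁻²·m⁻¹·kg:  kg·m⁻¹·s⁻²
kg·m⁻¹·s⁻¹ ≠ kg·m⁻¹·s⁻², so they cannot be added.

No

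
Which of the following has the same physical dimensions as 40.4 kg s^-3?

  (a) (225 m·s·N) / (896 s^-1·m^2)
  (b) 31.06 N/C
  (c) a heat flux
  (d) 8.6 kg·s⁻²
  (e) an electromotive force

(c)

Reference: kg·s⁻³.
Each option:
  (a) [kg·m²·s⁻¹] / [m²·s⁻¹] = kg
  (b) N·C⁻¹ = kg·m·s⁻²·(s·A)⁻¹ = kg·m·s⁻³·A⁻¹
  (c) [heat flux] = kg·s⁻³  ← same
  (d) kg·s⁻²
  (e) [electromotive force] = kg·m²·s⁻³·A⁻¹
Only (c) matches kg·s⁻³.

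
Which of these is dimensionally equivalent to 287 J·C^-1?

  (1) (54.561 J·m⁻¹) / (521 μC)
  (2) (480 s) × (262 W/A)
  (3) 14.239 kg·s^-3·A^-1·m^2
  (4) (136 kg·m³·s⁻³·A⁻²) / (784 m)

Reference: J·C⁻¹ = N·m·(s·A)⁻¹ = kg·m²·s⁻³·A⁻¹.
Each option:
  (1) [kg·m·s⁻²] / [s·A] = kg·m·s⁻³·A⁻¹
  (2) [s] · [kg·m²·s⁻³·A⁻¹] = kg·m²·s⁻²·A⁻¹
  (3) kg·m²·s⁻³·A⁻¹  ← same
  (4) [kg·m³·s⁻³·A⁻²] / [m] = kg·m²·s⁻³·A⁻²
Only (3) matches kg·m²·s⁻³·A⁻¹.

(3)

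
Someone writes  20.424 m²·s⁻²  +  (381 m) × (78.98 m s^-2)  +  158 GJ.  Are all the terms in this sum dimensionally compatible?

Work out the base dimensions of each:
  20.424 m²·s⁻²:  m²·s⁻²
  (381 m) × (78.98 m s^-2):  [m] · [m·s⁻²] = m²·s⁻²
  158 GJ:  J = N·m = kg·m²·s⁻²
The terms do not share a single dimension (kg·m²·s⁻² vs m²·s⁻²).

No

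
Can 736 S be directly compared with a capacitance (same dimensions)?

No

Work out the base dimensions of each:
  736 S:  S = Ω⁻¹ = kg⁻¹·m⁻²·s³·A²
  a capacitance:  [capacitance] = kg⁻¹·m⁻²·s⁴·A²
kg⁻¹·m⁻²·s³·A² ≠ kg⁻¹·m⁻²·s⁴·A², so they cannot be added.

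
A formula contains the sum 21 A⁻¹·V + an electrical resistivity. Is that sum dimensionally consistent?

No

Expand each in SI base units:
  21 A⁻¹·V:  V·A⁻¹ = J·C⁻¹·A⁻¹ = kg·m²·s⁻³·A⁻²
  an electrical resistivity:  [electrical resistivity] = kg·m³·s⁻³·A⁻²
kg·m²·s⁻³·A⁻² ≠ kg·m³·s⁻³·A⁻², so they cannot be added.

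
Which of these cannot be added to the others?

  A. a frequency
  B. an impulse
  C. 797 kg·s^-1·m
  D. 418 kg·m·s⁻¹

Work out the base dimensions of each:
  A. [frequency] = s⁻¹
  B. [impulse] = kg·m·s⁻¹
  C. kg·m·s⁻¹
  D. kg·m·s⁻¹
All reduce to kg·m·s⁻¹ except A., which is s⁻¹.

A.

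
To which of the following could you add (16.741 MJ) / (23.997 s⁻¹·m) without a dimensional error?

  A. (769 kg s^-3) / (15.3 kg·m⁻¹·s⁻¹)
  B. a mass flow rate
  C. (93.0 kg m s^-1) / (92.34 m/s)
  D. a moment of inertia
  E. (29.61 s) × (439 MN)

Reference: [kg·m²·s⁻²] / [m·s⁻¹] = kg·m·s⁻¹.
Each option:
  A. [kg·s⁻³] / [kg·m⁻¹·s⁻¹] = m·s⁻²
  B. [mass flow rate] = kg·s⁻¹
  C. [kg·m·s⁻¹] / [m·s⁻¹] = kg
  D. [moment of inertia] = kg·m²
  E. [s] · [kg·m·s⁻²] = kg·m·s⁻¹  ← same
Only E. matches kg·m·s⁻¹.

E.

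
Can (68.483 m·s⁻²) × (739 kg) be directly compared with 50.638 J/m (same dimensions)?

Work out the base dimensions of each:
  (68.483 m·s⁻²) × (739 kg):  [m·s⁻²] · [kg] = kg·m·s⁻²
  50.638 J/m:  J·m⁻¹ = N·m·m⁻¹ = kg·m·s⁻²
Both are kg·m·s⁻², so they have the same dimensions and can be added.

Yes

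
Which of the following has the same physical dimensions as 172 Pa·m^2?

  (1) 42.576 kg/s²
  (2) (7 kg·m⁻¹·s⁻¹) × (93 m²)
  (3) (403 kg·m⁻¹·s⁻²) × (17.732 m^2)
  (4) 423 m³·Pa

(3)

Reference: Pa·m² = N·m⁻²·m² = kg·m·s⁻².
Each option:
  (1) kg·s⁻²
  (2) [kg·m⁻¹·s⁻¹] · [m²] = kg·m·s⁻¹
  (3) [kg·m⁻¹·s⁻²] · [m²] = kg·m·s⁻²  ← same
  (4) Pa·m³ = N·m⁻²·m³ = kg·m²·s⁻²
Only (3) matches kg·m·s⁻².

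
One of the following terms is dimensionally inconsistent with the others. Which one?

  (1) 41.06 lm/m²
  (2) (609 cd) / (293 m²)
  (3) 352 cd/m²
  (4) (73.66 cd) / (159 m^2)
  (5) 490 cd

(5)

In SI base units:
  (1) lm·m⁻² = cd·m⁻² = m⁻²·cd
  (2) [cd] / [m²] = m⁻²·cd
  (3) cd·m⁻² = m⁻²·cd
  (4) [cd] / [m²] = m⁻²·cd
  (5) cd
All reduce to m⁻²·cd except (5), which is cd.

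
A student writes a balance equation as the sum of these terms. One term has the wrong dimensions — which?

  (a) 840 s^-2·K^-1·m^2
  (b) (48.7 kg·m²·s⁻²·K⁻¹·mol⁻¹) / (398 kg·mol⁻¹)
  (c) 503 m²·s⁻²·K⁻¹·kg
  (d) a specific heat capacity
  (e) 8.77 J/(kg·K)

(c)

Dimensions:
  (a) m²·s⁻²·K⁻¹
  (b) [kg·m²·s⁻²·K⁻¹·mol⁻¹] / [kg·mol⁻¹] = m²·s⁻²·K⁻¹
  (c) kg·m²·s⁻²·K⁻¹
  (d) [specific heat capacity] = m²·s⁻²·K⁻¹
  (e) J·kg⁻¹·K⁻¹ = N·m·kg⁻¹·K⁻¹ = m²·s⁻²·K⁻¹
All reduce to m²·s⁻²·K⁻¹ except (c), which is kg·m²·s⁻²·K⁻¹.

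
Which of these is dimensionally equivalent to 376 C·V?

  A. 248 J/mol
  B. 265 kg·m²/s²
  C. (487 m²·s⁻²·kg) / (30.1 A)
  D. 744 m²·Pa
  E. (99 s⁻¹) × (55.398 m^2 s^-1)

Reference: C·V = s·A·J·C⁻¹ = kg·m²·s⁻².
Each option:
  A. J·mol⁻¹ = N·m·mol⁻¹ = kg·m²·s⁻²·mol⁻¹
  B. kg·m²·s⁻²  ← same
  C. [kg·m²·s⁻²] / [A] = kg·m²·s⁻²·A⁻¹
  D. Pa·m² = N·m⁻²·m² = kg·m·s⁻²
  E. [s⁻¹] · [m²·s⁻¹] = m²·s⁻²
Only B. matches kg·m²·s⁻².

B.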